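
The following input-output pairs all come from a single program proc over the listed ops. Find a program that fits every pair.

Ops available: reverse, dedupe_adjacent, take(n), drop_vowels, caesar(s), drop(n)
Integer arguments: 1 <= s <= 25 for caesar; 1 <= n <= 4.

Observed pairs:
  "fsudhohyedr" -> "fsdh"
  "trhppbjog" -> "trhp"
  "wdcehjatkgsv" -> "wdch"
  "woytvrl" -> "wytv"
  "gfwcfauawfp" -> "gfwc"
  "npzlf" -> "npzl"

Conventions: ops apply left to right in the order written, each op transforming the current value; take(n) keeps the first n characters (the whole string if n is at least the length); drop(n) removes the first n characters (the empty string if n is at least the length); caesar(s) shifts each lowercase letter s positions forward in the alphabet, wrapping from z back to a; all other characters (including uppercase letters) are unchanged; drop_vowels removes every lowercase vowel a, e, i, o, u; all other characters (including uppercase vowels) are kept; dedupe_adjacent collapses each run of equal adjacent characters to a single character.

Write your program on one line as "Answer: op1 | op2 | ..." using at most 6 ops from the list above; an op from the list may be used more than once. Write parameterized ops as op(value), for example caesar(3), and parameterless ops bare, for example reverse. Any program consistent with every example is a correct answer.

dedupe_adjacent | reverse | drop_vowels | dedupe_adjacent | reverse | take(4)

Check, running the answer program on each example:
  "fsudhohyedr" -> "fsudhohyedr" -> "rdeyhohdusf" -> "rdyhhdsf" -> "rdyhdsf" -> "fsdhydr" -> "fsdh"
  "trhppbjog" -> "trhpbjog" -> "gojbphrt" -> "gjbphrt" -> "gjbphrt" -> "trhpbjg" -> "trhp"
  "wdcehjatkgsv" -> "wdcehjatkgsv" -> "vsgktajhecdw" -> "vsgktjhcdw" -> "vsgktjhcdw" -> "wdchjtkgsv" -> "wdch"
  "woytvrl" -> "woytvrl" -> "lrvtyow" -> "lrvtyw" -> "lrvtyw" -> "wytvrl" -> "wytv"
  "gfwcfauawfp" -> "gfwcfauawfp" -> "pfwauafcwfg" -> "pfwfcwfg" -> "pfwfcwfg" -> "gfwcfwfp" -> "gfwc"
  "npzlf" -> "npzlf" -> "flzpn" -> "flzpn" -> "flzpn" -> "npzlf" -> "npzl"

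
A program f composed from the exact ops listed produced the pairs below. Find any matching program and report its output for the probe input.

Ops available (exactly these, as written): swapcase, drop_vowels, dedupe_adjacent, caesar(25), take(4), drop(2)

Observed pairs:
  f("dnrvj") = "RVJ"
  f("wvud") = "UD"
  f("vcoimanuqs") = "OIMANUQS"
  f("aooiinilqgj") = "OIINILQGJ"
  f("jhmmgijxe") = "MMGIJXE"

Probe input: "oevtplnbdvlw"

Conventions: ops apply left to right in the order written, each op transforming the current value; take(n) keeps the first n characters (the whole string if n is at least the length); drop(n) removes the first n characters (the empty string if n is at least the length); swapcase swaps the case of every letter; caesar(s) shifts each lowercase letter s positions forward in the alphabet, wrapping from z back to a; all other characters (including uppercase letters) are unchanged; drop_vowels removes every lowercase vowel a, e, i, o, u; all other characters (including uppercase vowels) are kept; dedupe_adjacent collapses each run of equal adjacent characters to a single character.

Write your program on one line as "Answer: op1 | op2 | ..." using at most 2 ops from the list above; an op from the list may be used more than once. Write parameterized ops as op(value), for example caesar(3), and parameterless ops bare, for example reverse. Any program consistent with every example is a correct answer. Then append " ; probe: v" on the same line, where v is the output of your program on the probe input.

swapcase | drop(2) ; probe: "VTPLNBDVLW"

Check, running the answer program on each example:
  "dnrvj" -> "DNRVJ" -> "RVJ"
  "wvud" -> "WVUD" -> "UD"
  "vcoimanuqs" -> "VCOIMANUQS" -> "OIMANUQS"
  "aooiinilqgj" -> "AOOIINILQGJ" -> "OIINILQGJ"
  "jhmmgijxe" -> "JHMMGIJXE" -> "MMGIJXE"
  probe: "oevtplnbdvlw" -> "OEVTPLNBDVLW" -> "VTPLNBDVLW"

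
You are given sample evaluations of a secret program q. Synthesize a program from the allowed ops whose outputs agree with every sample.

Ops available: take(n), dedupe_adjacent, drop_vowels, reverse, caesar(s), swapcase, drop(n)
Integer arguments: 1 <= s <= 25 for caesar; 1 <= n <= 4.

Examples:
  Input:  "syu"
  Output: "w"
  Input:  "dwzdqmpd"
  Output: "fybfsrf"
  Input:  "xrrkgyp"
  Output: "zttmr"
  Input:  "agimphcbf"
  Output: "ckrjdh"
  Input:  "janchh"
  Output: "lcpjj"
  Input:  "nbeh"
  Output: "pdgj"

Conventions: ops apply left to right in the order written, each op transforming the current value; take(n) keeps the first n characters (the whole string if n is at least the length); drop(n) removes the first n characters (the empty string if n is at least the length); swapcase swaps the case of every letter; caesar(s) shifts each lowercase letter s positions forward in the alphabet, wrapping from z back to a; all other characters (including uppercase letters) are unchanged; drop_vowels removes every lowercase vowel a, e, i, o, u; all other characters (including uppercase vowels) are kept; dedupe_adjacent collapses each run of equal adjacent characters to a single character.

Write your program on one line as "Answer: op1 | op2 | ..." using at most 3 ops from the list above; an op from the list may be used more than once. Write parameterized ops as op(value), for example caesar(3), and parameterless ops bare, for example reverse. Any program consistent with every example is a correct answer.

caesar(2) | drop_vowels

Check, running the answer program on each example:
  "syu" -> "uaw" -> "w"
  "dwzdqmpd" -> "fybfsorf" -> "fybfsrf"
  "xrrkgyp" -> "zttmiar" -> "zttmr"
  "agimphcbf" -> "cikorjedh" -> "ckrjdh"
  "janchh" -> "lcpejj" -> "lcpjj"
  "nbeh" -> "pdgj" -> "pdgj"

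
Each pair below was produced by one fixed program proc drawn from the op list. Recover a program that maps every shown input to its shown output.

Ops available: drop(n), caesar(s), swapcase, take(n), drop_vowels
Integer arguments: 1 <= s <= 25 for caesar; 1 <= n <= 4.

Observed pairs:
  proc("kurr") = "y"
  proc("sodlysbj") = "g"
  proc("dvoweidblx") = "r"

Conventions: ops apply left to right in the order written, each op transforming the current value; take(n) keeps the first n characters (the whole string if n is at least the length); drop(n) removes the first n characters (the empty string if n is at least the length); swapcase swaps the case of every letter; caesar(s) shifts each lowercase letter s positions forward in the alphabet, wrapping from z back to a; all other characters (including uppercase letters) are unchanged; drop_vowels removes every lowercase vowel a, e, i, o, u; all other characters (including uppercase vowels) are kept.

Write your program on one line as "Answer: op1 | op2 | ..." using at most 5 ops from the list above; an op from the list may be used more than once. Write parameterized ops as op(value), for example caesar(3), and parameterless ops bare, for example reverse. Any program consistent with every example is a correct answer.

drop_vowels | take(3) | take(1) | caesar(14)

Check, running the answer program on each example:
  "kurr" -> "krr" -> "krr" -> "k" -> "y"
  "sodlysbj" -> "sdlysbj" -> "sdl" -> "s" -> "g"
  "dvoweidblx" -> "dvwdblx" -> "dvw" -> "d" -> "r"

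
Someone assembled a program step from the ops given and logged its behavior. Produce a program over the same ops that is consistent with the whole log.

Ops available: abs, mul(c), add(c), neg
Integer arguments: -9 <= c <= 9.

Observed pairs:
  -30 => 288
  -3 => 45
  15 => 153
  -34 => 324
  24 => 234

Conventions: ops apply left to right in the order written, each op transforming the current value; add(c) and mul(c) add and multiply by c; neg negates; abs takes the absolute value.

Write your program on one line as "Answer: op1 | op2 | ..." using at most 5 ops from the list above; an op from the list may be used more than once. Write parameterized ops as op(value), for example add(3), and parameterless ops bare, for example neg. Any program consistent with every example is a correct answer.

abs | add(4) | add(-2) | mul(9)

Check, running the answer program on each example:
  -30 -> 30 -> 34 -> 32 -> 288
  -3 -> 3 -> 7 -> 5 -> 45
  15 -> 15 -> 19 -> 17 -> 153
  -34 -> 34 -> 38 -> 36 -> 324
  24 -> 24 -> 28 -> 26 -> 234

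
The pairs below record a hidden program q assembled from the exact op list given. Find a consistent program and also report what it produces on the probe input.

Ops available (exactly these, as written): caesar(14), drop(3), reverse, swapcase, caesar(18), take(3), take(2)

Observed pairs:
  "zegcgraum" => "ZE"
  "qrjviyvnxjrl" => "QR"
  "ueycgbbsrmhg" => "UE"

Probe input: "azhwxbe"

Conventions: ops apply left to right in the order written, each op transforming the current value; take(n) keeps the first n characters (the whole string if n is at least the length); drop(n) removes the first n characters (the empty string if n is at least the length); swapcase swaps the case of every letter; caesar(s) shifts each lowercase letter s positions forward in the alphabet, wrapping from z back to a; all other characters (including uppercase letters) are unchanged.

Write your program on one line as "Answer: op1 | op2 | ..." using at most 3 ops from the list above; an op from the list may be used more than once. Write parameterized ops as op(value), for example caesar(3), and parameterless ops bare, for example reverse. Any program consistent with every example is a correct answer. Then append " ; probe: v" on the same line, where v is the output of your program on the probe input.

swapcase | take(3) | take(2) ; probe: "AZ"

Check, running the answer program on each example:
  "zegcgraum" -> "ZEGCGRAUM" -> "ZEG" -> "ZE"
  "qrjviyvnxjrl" -> "QRJVIYVNXJRL" -> "QRJ" -> "QR"
  "ueycgbbsrmhg" -> "UEYCGBBSRMHG" -> "UEY" -> "UE"
  probe: "azhwxbe" -> "AZHWXBE" -> "AZH" -> "AZ"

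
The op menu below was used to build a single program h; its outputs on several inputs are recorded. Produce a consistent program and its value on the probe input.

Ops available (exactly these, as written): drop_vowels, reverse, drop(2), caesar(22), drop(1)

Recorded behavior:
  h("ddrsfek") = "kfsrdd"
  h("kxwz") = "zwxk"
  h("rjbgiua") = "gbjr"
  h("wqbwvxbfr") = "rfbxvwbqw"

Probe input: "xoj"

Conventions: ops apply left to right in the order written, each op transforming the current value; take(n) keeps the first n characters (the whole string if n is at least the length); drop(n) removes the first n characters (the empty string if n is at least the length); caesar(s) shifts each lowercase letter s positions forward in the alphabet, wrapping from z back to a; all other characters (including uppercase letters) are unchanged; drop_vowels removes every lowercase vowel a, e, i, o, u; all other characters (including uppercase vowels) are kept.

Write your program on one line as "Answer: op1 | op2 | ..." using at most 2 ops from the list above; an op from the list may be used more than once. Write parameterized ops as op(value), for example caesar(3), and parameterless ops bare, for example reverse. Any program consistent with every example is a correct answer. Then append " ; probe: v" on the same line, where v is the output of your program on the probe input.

reverse | drop_vowels ; probe: "jx"

Check, running the answer program on each example:
  "ddrsfek" -> "kefsrdd" -> "kfsrdd"
  "kxwz" -> "zwxk" -> "zwxk"
  "rjbgiua" -> "auigbjr" -> "gbjr"
  "wqbwvxbfr" -> "rfbxvwbqw" -> "rfbxvwbqw"
  probe: "xoj" -> "jox" -> "jx"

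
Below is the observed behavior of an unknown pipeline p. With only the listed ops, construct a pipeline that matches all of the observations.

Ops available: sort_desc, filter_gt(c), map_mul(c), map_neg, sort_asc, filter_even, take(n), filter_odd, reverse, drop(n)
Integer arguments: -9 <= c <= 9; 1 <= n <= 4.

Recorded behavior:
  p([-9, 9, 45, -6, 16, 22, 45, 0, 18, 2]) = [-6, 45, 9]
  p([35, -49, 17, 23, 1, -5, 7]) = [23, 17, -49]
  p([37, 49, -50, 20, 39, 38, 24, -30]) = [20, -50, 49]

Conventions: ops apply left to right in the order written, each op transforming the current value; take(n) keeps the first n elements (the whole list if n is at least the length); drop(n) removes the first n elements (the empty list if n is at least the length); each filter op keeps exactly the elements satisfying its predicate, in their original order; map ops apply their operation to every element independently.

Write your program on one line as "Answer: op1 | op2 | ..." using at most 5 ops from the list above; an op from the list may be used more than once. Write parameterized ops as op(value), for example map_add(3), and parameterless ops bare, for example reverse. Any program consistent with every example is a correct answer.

map_neg | take(4) | map_neg | drop(1) | reverse

Check, running the answer program on each example:
  [-9, 9, 45, -6, 16, 22, 45, 0, 18, 2] -> [9, -9, -45, 6, -16, -22, -45, 0, -18, -2] -> [9, -9, -45, 6] -> [-9, 9, 45, -6] -> [9, 45, -6] -> [-6, 45, 9]
  [35, -49, 17, 23, 1, -5, 7] -> [-35, 49, -17, -23, -1, 5, -7] -> [-35, 49, -17, -23] -> [35, -49, 17, 23] -> [-49, 17, 23] -> [23, 17, -49]
  [37, 49, -50, 20, 39, 38, 24, -30] -> [-37, -49, 50, -20, -39, -38, -24, 30] -> [-37, -49, 50, -20] -> [37, 49, -50, 20] -> [49, -50, 20] -> [20, -50, 49]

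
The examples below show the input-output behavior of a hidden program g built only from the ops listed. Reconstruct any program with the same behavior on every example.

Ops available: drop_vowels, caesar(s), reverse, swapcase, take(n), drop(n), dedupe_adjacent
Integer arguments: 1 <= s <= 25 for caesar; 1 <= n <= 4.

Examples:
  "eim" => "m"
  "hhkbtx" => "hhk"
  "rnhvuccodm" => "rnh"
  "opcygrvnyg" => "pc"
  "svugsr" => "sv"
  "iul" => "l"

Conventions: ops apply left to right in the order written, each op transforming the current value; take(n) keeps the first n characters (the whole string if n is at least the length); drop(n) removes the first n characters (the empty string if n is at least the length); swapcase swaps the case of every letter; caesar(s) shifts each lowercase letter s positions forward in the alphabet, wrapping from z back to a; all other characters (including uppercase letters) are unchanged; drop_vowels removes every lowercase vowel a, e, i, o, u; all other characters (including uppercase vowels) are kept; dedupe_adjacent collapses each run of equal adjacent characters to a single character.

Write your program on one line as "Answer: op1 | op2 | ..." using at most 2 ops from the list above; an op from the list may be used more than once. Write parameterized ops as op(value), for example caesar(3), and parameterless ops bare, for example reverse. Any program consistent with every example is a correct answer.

take(3) | drop_vowels

Check, running the answer program on each example:
  "eim" -> "eim" -> "m"
  "hhkbtx" -> "hhk" -> "hhk"
  "rnhvuccodm" -> "rnh" -> "rnh"
  "opcygrvnyg" -> "opc" -> "pc"
  "svugsr" -> "svu" -> "sv"
  "iul" -> "iul" -> "l"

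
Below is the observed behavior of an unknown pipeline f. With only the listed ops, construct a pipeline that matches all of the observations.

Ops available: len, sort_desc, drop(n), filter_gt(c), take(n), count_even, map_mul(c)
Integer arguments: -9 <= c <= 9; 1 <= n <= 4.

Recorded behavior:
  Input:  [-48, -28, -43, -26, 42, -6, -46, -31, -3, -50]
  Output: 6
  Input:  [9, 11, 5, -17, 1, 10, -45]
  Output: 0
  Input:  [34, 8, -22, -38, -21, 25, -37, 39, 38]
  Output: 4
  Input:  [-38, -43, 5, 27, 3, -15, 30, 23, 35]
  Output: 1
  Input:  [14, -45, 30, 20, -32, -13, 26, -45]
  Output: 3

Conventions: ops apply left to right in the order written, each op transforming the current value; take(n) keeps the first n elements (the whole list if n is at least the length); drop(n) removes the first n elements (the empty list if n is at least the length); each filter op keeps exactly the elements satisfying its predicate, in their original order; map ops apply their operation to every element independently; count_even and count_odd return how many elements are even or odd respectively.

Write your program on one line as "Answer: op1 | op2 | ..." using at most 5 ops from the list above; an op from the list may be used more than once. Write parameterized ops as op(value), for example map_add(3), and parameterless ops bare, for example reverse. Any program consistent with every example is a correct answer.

sort_desc | drop(2) | map_mul(-5) | count_even

Check, running the answer program on each example:
  [-48, -28, -43, -26, 42, -6, -46, -31, -3, -50] -> [42, -3, -6, -26, -28, -31, -43, -46, -48, -50] -> [-6, -26, -28, -31, -43, -46, -48, -50] -> [30, 130, 140, 155, 215, 230, 240, 250] -> 6
  [9, 11, 5, -17, 1, 10, -45] -> [11, 10, 9, 5, 1, -17, -45] -> [9, 5, 1, -17, -45] -> [-45, -25, -5, 85, 225] -> 0
  [34, 8, -22, -38, -21, 25, -37, 39, 38] -> [39, 38, 34, 25, 8, -21, -22, -37, -38] -> [34, 25, 8, -21, -22, -37, -38] -> [-170, -125, -40, 105, 110, 185, 190] -> 4
  [-38, -43, 5, 27, 3, -15, 30, 23, 35] -> [35, 30, 27, 23, 5, 3, -15, -38, -43] -> [27, 23, 5, 3, -15, -38, -43] -> [-135, -115, -25, -15, 75, 190, 215] -> 1
  [14, -45, 30, 20, -32, -13, 26, -45] -> [30, 26, 20, 14, -13, -32, -45, -45] -> [20, 14, -13, -32, -45, -45] -> [-100, -70, 65, 160, 225, 225] -> 3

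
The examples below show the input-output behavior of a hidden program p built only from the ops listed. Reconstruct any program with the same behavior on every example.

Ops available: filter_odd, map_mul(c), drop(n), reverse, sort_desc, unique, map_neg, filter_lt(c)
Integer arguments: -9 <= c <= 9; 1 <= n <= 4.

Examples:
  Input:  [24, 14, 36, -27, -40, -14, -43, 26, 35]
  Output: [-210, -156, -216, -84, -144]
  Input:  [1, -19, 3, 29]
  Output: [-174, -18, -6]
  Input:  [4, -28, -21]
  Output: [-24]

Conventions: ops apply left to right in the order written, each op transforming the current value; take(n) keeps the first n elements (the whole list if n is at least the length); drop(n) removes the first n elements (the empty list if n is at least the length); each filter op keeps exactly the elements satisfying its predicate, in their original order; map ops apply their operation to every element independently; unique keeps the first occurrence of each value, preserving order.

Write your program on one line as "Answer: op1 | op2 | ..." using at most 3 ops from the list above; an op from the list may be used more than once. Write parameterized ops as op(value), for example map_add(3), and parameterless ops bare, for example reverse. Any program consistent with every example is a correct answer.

map_mul(-6) | filter_lt(8) | reverse

Check, running the answer program on each example:
  [24, 14, 36, -27, -40, -14, -43, 26, 35] -> [-144, -84, -216, 162, 240, 84, 258, -156, -210] -> [-144, -84, -216, -156, -210] -> [-210, -156, -216, -84, -144]
  [1, -19, 3, 29] -> [-6, 114, -18, -174] -> [-6, -18, -174] -> [-174, -18, -6]
  [4, -28, -21] -> [-24, 168, 126] -> [-24] -> [-24]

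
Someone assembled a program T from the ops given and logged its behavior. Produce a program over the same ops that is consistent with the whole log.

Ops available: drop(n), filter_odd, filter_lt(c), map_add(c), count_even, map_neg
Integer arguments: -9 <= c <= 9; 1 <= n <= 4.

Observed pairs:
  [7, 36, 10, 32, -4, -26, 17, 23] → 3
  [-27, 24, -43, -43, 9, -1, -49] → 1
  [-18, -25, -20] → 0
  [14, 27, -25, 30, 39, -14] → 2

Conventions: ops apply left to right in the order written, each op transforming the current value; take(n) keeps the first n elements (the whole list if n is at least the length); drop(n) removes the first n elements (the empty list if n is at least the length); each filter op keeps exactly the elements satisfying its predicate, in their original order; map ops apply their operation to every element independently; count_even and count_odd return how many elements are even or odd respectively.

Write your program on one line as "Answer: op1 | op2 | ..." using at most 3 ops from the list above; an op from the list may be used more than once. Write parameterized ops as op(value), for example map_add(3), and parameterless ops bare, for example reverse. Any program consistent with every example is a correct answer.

map_neg | filter_lt(4) | count_even

Check, running the answer program on each example:
  [7, 36, 10, 32, -4, -26, 17, 23] -> [-7, -36, -10, -32, 4, 26, -17, -23] -> [-7, -36, -10, -32, -17, -23] -> 3
  [-27, 24, -43, -43, 9, -1, -49] -> [27, -24, 43, 43, -9, 1, 49] -> [-24, -9, 1] -> 1
  [-18, -25, -20] -> [18, 25, 20] -> [] -> 0
  [14, 27, -25, 30, 39, -14] -> [-14, -27, 25, -30, -39, 14] -> [-14, -27, -30, -39] -> 2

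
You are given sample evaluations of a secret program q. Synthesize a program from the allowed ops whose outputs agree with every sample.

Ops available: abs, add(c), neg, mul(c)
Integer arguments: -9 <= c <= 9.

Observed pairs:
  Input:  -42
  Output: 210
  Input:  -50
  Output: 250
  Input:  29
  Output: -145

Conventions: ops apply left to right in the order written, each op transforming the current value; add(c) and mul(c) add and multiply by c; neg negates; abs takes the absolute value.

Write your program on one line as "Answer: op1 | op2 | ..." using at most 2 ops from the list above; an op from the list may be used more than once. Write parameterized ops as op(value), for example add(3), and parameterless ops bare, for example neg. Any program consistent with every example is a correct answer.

mul(5) | neg

Check, running the answer program on each example:
  -42 -> -210 -> 210
  -50 -> -250 -> 250
  29 -> 145 -> -145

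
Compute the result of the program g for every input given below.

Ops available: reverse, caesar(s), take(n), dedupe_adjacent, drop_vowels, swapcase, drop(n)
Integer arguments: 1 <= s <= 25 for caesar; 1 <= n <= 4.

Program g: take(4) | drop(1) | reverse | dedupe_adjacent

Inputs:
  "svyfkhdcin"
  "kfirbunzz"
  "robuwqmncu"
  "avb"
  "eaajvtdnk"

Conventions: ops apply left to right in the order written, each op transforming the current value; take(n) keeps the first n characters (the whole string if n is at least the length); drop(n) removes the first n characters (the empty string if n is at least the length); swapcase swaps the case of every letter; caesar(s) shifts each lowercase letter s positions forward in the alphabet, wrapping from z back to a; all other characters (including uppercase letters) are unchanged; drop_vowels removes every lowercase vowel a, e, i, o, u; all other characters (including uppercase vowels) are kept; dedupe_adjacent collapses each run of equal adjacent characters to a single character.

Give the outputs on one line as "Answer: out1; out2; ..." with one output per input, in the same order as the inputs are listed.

"fyv"; "rif"; "ubo"; "bv"; "ja"

Execution, op by op:
  "svyfkhdcin" -> "svyf" -> "vyf" -> "fyv" -> "fyv"
  "kfirbunzz" -> "kfir" -> "fir" -> "rif" -> "rif"
  "robuwqmncu" -> "robu" -> "obu" -> "ubo" -> "ubo"
  "avb" -> "avb" -> "vb" -> "bv" -> "bv"
  "eaajvtdnk" -> "eaaj" -> "aaj" -> "jaa" -> "ja"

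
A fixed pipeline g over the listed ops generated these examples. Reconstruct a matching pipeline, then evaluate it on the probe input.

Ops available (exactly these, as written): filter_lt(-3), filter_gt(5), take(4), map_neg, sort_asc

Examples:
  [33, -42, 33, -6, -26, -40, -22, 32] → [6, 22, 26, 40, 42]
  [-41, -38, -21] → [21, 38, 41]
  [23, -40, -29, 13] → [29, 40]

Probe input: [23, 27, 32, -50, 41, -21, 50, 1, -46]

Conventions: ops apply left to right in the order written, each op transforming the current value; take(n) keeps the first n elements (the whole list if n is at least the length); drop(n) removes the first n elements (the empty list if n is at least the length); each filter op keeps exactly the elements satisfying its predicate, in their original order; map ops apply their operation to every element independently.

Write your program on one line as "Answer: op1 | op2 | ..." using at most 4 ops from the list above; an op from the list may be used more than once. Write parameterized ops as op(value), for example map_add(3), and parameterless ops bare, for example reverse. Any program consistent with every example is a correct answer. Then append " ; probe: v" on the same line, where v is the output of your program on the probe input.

map_neg | sort_asc | filter_gt(5) ; probe: [21, 46, 50]

Check, running the answer program on each example:
  [33, -42, 33, -6, -26, -40, -22, 32] -> [-33, 42, -33, 6, 26, 40, 22, -32] -> [-33, -33, -32, 6, 22, 26, 40, 42] -> [6, 22, 26, 40, 42]
  [-41, -38, -21] -> [41, 38, 21] -> [21, 38, 41] -> [21, 38, 41]
  [23, -40, -29, 13] -> [-23, 40, 29, -13] -> [-23, -13, 29, 40] -> [29, 40]
  probe: [23, 27, 32, -50, 41, -21, 50, 1, -46] -> [-23, -27, -32, 50, -41, 21, -50, -1, 46] -> [-50, -41, -32, -27, -23, -1, 21, 46, 50] -> [21, 46, 50]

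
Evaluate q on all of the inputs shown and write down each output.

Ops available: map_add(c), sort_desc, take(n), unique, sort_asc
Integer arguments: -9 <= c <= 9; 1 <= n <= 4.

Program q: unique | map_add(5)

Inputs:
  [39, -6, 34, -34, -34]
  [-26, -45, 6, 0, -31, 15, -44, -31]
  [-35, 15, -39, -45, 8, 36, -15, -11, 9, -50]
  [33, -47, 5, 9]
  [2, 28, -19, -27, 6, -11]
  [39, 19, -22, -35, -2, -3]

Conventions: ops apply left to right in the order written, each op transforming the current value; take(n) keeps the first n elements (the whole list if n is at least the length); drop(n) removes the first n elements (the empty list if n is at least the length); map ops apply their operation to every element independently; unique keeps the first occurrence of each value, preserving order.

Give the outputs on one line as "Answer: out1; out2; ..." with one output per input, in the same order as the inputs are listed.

Execution, op by op:
  [39, -6, 34, -34, -34] -> [39, -6, 34, -34] -> [44, -1, 39, -29]
  [-26, -45, 6, 0, -31, 15, -44, -31] -> [-26, -45, 6, 0, -31, 15, -44] -> [-21, -40, 11, 5, -26, 20, -39]
  [-35, 15, -39, -45, 8, 36, -15, -11, 9, -50] -> [-35, 15, -39, -45, 8, 36, -15, -11, 9, -50] -> [-30, 20, -34, -40, 13, 41, -10, -6, 14, -45]
  [33, -47, 5, 9] -> [33, -47, 5, 9] -> [38, -42, 10, 14]
  [2, 28, -19, -27, 6, -11] -> [2, 28, -19, -27, 6, -11] -> [7, 33, -14, -22, 11, -6]
  [39, 19, -22, -35, -2, -3] -> [39, 19, -22, -35, -2, -3] -> [44, 24, -17, -30, 3, 2]

[44, -1, 39, -29]; [-21, -40, 11, 5, -26, 20, -39]; [-30, 20, -34, -40, 13, 41, -10, -6, 14, -45]; [38, -42, 10, 14]; [7, 33, -14, -22, 11, -6]; [44, 24, -17, -30, 3, 2]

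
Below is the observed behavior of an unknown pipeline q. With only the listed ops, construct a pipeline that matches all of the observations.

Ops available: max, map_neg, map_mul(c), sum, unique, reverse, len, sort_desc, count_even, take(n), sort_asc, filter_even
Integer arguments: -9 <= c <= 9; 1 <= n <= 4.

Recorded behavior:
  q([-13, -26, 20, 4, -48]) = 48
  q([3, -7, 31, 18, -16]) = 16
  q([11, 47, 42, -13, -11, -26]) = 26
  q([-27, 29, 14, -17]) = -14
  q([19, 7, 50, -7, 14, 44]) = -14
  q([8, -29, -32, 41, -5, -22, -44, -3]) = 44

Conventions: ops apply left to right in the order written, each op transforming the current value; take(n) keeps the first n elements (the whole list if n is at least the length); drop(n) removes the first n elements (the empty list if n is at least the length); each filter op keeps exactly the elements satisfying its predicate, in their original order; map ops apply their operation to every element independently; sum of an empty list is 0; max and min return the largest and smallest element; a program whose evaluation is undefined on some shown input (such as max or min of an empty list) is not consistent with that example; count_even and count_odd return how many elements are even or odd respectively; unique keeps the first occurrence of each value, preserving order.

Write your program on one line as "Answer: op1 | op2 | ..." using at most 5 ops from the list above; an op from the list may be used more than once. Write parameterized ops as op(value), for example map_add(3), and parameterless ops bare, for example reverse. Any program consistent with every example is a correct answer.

reverse | sort_desc | filter_even | map_mul(-1) | max

Check, running the answer program on each example:
  [-13, -26, 20, 4, -48] -> [-48, 4, 20, -26, -13] -> [20, 4, -13, -26, -48] -> [20, 4, -26, -48] -> [-20, -4, 26, 48] -> 48
  [3, -7, 31, 18, -16] -> [-16, 18, 31, -7, 3] -> [31, 18, 3, -7, -16] -> [18, -16] -> [-18, 16] -> 16
  [11, 47, 42, -13, -11, -26] -> [-26, -11, -13, 42, 47, 11] -> [47, 42, 11, -11, -13, -26] -> [42, -26] -> [-42, 26] -> 26
  [-27, 29, 14, -17] -> [-17, 14, 29, -27] -> [29, 14, -17, -27] -> [14] -> [-14] -> -14
  [19, 7, 50, -7, 14, 44] -> [44, 14, -7, 50, 7, 19] -> [50, 44, 19, 14, 7, -7] -> [50, 44, 14] -> [-50, -44, -14] -> -14
  [8, -29, -32, 41, -5, -22, -44, -3] -> [-3, -44, -22, -5, 41, -32, -29, 8] -> [41, 8, -3, -5, -22, -29, -32, -44] -> [8, -22, -32, -44] -> [-8, 22, 32, 44] -> 44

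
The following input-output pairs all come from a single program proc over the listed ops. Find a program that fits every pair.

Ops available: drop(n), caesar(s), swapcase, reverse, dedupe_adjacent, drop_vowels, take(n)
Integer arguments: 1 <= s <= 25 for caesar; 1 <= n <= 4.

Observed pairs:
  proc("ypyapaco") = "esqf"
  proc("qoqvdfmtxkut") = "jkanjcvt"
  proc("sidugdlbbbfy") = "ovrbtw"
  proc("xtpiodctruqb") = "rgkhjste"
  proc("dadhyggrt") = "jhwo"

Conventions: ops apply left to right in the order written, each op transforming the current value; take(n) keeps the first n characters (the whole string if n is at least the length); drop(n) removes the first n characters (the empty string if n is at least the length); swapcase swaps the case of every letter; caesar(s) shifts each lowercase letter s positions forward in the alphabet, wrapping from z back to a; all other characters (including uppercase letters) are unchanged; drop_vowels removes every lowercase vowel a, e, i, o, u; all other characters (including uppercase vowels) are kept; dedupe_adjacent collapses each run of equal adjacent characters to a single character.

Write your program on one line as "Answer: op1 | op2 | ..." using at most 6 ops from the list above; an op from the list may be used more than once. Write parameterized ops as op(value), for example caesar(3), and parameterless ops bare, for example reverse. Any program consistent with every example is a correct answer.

drop(2) | caesar(3) | drop(2) | dedupe_adjacent | reverse | caesar(13)

Check, running the answer program on each example:
  "ypyapaco" -> "yapaco" -> "bdsdfr" -> "sdfr" -> "sdfr" -> "rfds" -> "esqf"
  "qoqvdfmtxkut" -> "qvdfmtxkut" -> "tygipwanxw" -> "gipwanxw" -> "gipwanxw" -> "wxnawpig" -> "jkanjcvt"
  "sidugdlbbbfy" -> "dugdlbbbfy" -> "gxjgoeeeib" -> "jgoeeeib" -> "jgoeib" -> "bieogj" -> "ovrbtw"
  "xtpiodctruqb" -> "piodctruqb" -> "slrgfwuxte" -> "rgfwuxte" -> "rgfwuxte" -> "etxuwfgr" -> "rgkhjste"
  "dadhyggrt" -> "dhyggrt" -> "gkbjjuw" -> "bjjuw" -> "bjuw" -> "wujb" -> "jhwo"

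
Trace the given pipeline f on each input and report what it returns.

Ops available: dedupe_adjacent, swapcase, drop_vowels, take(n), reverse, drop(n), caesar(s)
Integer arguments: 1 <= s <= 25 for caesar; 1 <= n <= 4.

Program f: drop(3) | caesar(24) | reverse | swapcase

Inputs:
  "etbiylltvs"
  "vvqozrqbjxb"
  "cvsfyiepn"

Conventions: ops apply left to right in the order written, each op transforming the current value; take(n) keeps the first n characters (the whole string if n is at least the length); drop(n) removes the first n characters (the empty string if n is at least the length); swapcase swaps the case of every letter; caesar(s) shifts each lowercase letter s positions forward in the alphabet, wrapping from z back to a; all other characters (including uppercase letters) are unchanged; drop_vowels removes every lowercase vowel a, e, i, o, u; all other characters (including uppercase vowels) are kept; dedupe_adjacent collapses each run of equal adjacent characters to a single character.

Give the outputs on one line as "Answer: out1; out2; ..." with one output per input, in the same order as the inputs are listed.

Execution, op by op:
  "etbiylltvs" -> "iylltvs" -> "gwjjrtq" -> "qtrjjwg" -> "QTRJJWG"
  "vvqozrqbjxb" -> "ozrqbjxb" -> "mxpozhvz" -> "zvhzopxm" -> "ZVHZOPXM"
  "cvsfyiepn" -> "fyiepn" -> "dwgcnl" -> "lncgwd" -> "LNCGWD"

"QTRJJWG"; "ZVHZOPXM"; "LNCGWD"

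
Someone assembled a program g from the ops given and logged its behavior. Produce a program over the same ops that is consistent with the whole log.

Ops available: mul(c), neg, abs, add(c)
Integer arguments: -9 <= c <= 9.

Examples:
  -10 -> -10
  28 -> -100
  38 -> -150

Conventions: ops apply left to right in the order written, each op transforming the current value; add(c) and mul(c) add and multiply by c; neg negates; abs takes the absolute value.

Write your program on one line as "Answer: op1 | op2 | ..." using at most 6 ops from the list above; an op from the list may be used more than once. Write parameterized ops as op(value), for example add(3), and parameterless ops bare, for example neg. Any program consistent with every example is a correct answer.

abs | add(-9) | neg | add(-1) | mul(5)

Check, running the answer program on each example:
  -10 -> 10 -> 1 -> -1 -> -2 -> -10
  28 -> 28 -> 19 -> -19 -> -20 -> -100
  38 -> 38 -> 29 -> -29 -> -30 -> -150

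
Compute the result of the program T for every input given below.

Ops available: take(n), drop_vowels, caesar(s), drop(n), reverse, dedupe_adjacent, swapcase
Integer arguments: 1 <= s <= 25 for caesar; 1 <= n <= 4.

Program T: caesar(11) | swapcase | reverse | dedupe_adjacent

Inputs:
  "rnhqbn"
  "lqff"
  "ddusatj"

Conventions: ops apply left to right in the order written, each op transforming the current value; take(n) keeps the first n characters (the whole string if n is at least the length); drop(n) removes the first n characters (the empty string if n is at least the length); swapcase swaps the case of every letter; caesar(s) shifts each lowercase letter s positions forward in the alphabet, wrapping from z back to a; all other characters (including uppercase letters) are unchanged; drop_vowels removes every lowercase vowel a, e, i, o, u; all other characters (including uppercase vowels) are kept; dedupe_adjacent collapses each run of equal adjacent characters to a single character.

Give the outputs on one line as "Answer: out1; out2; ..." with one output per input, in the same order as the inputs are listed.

"YMBSYC"; "QBW"; "UELDFO"

Execution, op by op:
  "rnhqbn" -> "cysbmy" -> "CYSBMY" -> "YMBSYC" -> "YMBSYC"
  "lqff" -> "wbqq" -> "WBQQ" -> "QQBW" -> "QBW"
  "ddusatj" -> "oofdleu" -> "OOFDLEU" -> "UELDFOO" -> "UELDFO"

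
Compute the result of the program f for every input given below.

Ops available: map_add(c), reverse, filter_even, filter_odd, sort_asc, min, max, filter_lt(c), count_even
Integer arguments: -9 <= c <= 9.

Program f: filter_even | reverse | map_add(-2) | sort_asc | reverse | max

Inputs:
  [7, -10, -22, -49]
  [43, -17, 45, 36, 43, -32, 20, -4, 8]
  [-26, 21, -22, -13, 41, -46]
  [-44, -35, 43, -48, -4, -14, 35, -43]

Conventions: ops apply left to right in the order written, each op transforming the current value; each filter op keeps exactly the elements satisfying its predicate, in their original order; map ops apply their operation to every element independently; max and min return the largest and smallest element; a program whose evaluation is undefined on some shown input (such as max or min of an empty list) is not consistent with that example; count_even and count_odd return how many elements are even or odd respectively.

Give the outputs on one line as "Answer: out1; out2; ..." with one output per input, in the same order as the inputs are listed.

-12; 34; -24; -6

Execution, op by op:
  [7, -10, -22, -49] -> [-10, -22] -> [-22, -10] -> [-24, -12] -> [-24, -12] -> [-12, -24] -> -12
  [43, -17, 45, 36, 43, -32, 20, -4, 8] -> [36, -32, 20, -4, 8] -> [8, -4, 20, -32, 36] -> [6, -6, 18, -34, 34] -> [-34, -6, 6, 18, 34] -> [34, 18, 6, -6, -34] -> 34
  [-26, 21, -22, -13, 41, -46] -> [-26, -22, -46] -> [-46, -22, -26] -> [-48, -24, -28] -> [-48, -28, -24] -> [-24, -28, -48] -> -24
  [-44, -35, 43, -48, -4, -14, 35, -43] -> [-44, -48, -4, -14] -> [-14, -4, -48, -44] -> [-16, -6, -50, -46] -> [-50, -46, -16, -6] -> [-6, -16, -46, -50] -> -6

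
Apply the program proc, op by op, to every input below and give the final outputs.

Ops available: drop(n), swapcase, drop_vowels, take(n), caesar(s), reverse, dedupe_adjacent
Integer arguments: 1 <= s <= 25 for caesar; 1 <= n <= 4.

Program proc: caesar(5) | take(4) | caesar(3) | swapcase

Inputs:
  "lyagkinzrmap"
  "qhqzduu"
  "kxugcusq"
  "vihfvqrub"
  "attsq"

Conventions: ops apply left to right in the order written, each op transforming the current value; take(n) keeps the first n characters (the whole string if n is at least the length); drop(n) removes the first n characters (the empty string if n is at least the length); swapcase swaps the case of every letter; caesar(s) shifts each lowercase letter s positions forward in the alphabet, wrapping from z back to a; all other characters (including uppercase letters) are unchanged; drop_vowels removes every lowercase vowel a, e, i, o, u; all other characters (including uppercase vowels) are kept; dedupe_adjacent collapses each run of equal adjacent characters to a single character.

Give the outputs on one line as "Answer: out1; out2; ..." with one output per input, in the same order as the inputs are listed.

"TGIO"; "YPYH"; "SFCO"; "DQPN"; "IBBA"

Execution, op by op:
  "lyagkinzrmap" -> "qdflpnsewrfu" -> "qdfl" -> "tgio" -> "TGIO"
  "qhqzduu" -> "vmveizz" -> "vmve" -> "ypyh" -> "YPYH"
  "kxugcusq" -> "pczlhzxv" -> "pczl" -> "sfco" -> "SFCO"
  "vihfvqrub" -> "anmkavwzg" -> "anmk" -> "dqpn" -> "DQPN"
  "attsq" -> "fyyxv" -> "fyyx" -> "ibba" -> "IBBA"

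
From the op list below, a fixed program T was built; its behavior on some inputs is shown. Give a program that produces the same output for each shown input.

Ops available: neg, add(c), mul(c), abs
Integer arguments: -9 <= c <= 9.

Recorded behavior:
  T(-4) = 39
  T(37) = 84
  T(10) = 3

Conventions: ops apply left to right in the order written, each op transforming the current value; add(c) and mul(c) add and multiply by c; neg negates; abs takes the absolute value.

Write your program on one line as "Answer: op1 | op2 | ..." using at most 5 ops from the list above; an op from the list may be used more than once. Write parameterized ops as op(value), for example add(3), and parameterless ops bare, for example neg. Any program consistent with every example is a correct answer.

neg | add(9) | mul(3) | abs

Check, running the answer program on each example:
  -4 -> 4 -> 13 -> 39 -> 39
  37 -> -37 -> -28 -> -84 -> 84
  10 -> -10 -> -1 -> -3 -> 3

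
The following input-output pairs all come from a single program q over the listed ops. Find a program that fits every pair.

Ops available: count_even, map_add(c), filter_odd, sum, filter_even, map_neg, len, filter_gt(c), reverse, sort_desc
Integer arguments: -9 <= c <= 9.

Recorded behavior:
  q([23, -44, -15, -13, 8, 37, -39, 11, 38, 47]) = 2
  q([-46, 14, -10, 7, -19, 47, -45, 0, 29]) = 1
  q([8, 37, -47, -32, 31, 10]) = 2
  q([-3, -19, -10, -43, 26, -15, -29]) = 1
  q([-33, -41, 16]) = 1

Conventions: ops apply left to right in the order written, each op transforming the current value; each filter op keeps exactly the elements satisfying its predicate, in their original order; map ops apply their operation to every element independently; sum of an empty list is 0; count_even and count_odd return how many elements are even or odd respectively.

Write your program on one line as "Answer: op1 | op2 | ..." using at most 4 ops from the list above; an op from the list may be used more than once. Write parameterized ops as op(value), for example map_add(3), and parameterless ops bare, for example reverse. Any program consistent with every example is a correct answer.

filter_gt(-5) | filter_gt(7) | filter_even | count_even

Check, running the answer program on each example:
  [23, -44, -15, -13, 8, 37, -39, 11, 38, 47] -> [23, 8, 37, 11, 38, 47] -> [23, 8, 37, 11, 38, 47] -> [8, 38] -> 2
  [-46, 14, -10, 7, -19, 47, -45, 0, 29] -> [14, 7, 47, 0, 29] -> [14, 47, 29] -> [14] -> 1
  [8, 37, -47, -32, 31, 10] -> [8, 37, 31, 10] -> [8, 37, 31, 10] -> [8, 10] -> 2
  [-3, -19, -10, -43, 26, -15, -29] -> [-3, 26] -> [26] -> [26] -> 1
  [-33, -41, 16] -> [16] -> [16] -> [16] -> 1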